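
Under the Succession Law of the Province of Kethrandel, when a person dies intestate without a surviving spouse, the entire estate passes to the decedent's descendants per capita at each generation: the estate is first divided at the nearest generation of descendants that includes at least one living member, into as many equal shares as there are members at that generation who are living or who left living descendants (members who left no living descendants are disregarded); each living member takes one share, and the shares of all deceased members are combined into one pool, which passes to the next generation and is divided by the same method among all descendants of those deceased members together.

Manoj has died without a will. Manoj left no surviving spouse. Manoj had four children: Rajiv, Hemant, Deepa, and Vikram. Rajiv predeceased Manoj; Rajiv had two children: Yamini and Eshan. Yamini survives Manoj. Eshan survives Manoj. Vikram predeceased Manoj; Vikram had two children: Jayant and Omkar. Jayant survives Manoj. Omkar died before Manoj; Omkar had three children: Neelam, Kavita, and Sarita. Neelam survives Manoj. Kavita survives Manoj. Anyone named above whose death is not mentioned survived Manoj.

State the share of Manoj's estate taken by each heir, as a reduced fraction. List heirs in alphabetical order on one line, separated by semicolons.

There is no surviving spouse, so the entire estate passes to Manoj's descendants per capita at each generation.
At generation 1 (Rajiv, Hemant, Deepa, Vikram) there are 4 shares of (1)/4 = 1/4 each.
Living: Hemant and Deepa — each takes 1/4.
Deceased: Rajiv and Vikram. Their combined 1/2 is pooled and carried to generation 2.
At generation 2 (Yamini, Eshan, Jayant, Omkar) there are 4 shares of (1/2)/4 = 1/8 each.
Living: Yamini, Eshan, and Jayant — each takes 1/8.
Deceased: Omkar. That 1/8 share is carried to generation 3.
At generation 3 (Neelam, Kavita, Sarita) there are 3 shares of (1/8)/3 = 1/24 each.
Living: Neelam, Kavita, and Sarita — each takes 1/24.

Deepa 1/4; Eshan 1/8; Hemant 1/4; Jayant 1/8; Kavita 1/24; Neelam 1/24; Sarita 1/24; Yamini 1/8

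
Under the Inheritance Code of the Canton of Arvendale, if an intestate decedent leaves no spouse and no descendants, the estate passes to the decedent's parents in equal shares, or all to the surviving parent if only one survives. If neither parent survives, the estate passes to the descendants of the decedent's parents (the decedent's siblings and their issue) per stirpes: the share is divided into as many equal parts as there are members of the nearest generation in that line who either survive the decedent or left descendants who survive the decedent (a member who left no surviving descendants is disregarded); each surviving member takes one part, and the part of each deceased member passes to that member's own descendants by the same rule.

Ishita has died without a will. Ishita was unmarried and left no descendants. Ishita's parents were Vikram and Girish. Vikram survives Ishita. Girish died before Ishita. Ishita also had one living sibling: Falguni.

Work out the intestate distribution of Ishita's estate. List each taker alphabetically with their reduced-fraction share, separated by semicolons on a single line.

Vikram 1

Only one parent, Vikram, survives, so Vikram takes the entire estate. The siblings take nothing because a surviving parent has priority.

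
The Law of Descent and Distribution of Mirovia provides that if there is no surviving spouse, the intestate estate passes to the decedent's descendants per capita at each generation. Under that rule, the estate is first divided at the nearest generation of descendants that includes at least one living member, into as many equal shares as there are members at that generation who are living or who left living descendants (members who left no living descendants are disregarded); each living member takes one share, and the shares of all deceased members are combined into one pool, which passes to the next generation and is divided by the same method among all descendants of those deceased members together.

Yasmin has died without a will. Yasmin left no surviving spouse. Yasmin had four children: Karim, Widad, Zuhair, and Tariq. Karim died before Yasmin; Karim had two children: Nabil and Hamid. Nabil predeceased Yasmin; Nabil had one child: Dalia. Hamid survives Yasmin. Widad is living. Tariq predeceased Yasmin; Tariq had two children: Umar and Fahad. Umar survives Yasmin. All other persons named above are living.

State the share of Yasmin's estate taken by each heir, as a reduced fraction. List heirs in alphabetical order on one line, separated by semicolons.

Dalia 1/8; Fahad 1/8; Hamid 1/8; Umar 1/8; Widad 1/4; Zuhair 1/4

There is no surviving spouse, so the entire estate passes to Yasmin's descendants per capita at each generation.
At generation 1 (Karim, Widad, Zuhair, Tariq) there are 4 shares of (1)/4 = 1/4 each.
Living: Widad and Zuhair — each takes 1/4.
Deceased: Karim and Tariq. Their combined 1/2 is pooled and carried to generation 2.
At generation 2 (Nabil, Hamid, Umar, Fahad) there are 4 shares of (1/2)/4 = 1/8 each.
Living: Hamid, Umar, and Fahad — each takes 1/8.
Deceased: Nabil. That 1/8 share is carried to generation 3.
At generation 3 (Dalia) there are 1 shares of (1/8)/1 = 1/8 each.
Living: Dalia — each takes 1/8.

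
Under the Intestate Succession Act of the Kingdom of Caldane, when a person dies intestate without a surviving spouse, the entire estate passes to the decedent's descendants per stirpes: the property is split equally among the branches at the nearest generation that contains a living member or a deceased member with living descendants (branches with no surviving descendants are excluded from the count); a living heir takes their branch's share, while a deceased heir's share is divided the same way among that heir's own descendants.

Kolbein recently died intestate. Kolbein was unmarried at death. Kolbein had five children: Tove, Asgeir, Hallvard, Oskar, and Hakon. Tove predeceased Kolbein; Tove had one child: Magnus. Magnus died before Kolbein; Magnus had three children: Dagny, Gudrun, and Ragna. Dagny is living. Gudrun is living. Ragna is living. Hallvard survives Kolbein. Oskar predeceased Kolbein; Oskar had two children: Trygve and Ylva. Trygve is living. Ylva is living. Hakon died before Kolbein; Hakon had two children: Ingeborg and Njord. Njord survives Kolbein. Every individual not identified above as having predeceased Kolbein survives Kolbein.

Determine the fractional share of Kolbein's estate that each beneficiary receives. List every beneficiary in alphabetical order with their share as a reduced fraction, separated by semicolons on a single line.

There is no surviving spouse, so the entire estate passes to Kolbein's descendants per stirpes.
The estate is divided into 5 equal shares of 1/5 among Tove, Asgeir, Hallvard, Oskar, Hakon.
Tove predeceased; the 1/5 allotted to Tove's branch passes to Tove's issue by representation.
Magnus's line is the sole branch at this level, so the full 1/5 passes to Magnus's issue by representation.
The 1/5 is divided into 3 equal shares of 1/15 among Dagny, Gudrun, Ragna.
Dagny is living and takes 1/15.
Gudrun is living and takes 1/15.
Ragna is living and takes 1/15.
Asgeir is living and takes 1/5.
Hallvard is living and takes 1/5.
Oskar predeceased; the 1/5 allotted to Oskar's branch passes to Oskar's issue by representation.
The 1/5 is divided into 2 equal shares of 1/10 among Trygve, Ylva.
Trygve is living and takes 1/10.
Ylva is living and takes 1/10.
Hakon predeceased; the 1/5 allotted to Hakon's branch passes to Hakon's issue by representation.
The 1/5 is divided into 2 equal shares of 1/10 among Ingeborg, Njord.
Ingeborg is living and takes 1/10.
Njord is living and takes 1/10.

Asgeir 1/5; Dagny 1/15; Gudrun 1/15; Hallvard 1/5; Ingeborg 1/10; Njord 1/10; Ragna 1/15; Trygve 1/10; Ylva 1/10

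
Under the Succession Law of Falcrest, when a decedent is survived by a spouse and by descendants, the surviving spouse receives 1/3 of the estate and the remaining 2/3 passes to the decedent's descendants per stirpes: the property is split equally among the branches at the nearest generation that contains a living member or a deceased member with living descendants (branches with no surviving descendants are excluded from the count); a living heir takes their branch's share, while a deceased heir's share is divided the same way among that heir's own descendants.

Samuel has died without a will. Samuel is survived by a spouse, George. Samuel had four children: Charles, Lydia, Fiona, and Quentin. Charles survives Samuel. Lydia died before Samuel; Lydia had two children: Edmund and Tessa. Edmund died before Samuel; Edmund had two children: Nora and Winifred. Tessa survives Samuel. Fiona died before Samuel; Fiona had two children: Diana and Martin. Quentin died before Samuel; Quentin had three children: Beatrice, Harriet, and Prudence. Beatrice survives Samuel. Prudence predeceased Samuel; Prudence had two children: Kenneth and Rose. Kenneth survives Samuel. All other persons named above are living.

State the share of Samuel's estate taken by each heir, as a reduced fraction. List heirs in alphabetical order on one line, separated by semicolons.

George, as surviving spouse, takes 1/3.
The remaining 2/3 passes to Samuel's descendants per stirpes.
The 2/3 is divided into 4 equal shares of 1/6 among Charles, Lydia, Fiona, Quentin.
Charles is living and takes 1/6.
Lydia predeceased; the 1/6 allotted to Lydia's branch passes to Lydia's issue by representation.
The 1/6 is divided into 2 equal shares of 1/12 among Edmund, Tessa.
Edmund predeceased; the 1/12 allotted to Edmund's branch passes to Edmund's issue by representation.
The 1/12 is divided into 2 equal shares of 1/24 among Nora, Winifred.
Nora is living and takes 1/24.
Winifred is living and takes 1/24.
Tessa is living and takes 1/12.
Fiona predeceased; the 1/6 allotted to Fiona's branch passes to Fiona's issue by representation.
The 1/6 is divided into 2 equal shares of 1/12 among Diana, Martin.
Diana is living and takes 1/12.
Martin is living and takes 1/12.
Quentin predeceased; the 1/6 allotted to Quentin's branch passes to Quentin's issue by representation.
The 1/6 is divided into 3 equal shares of 1/18 among Beatrice, Harriet, Prudence.
Beatrice is living and takes 1/18.
Harriet is living and takes 1/18.
Prudence predeceased; the 1/18 allotted to Prudence's branch passes to Prudence's issue by representation.
The 1/18 is divided into 2 equal shares of 1/36 among Kenneth, Rose.
Kenneth is living and takes 1/36.
Rose is living and takes 1/36.

Beatrice 1/18; Charles 1/6; Diana 1/12; George 1/3; Harriet 1/18; Kenneth 1/36; Martin 1/12; Nora 1/24; Rose 1/36; Tessa 1/12; Winifred 1/24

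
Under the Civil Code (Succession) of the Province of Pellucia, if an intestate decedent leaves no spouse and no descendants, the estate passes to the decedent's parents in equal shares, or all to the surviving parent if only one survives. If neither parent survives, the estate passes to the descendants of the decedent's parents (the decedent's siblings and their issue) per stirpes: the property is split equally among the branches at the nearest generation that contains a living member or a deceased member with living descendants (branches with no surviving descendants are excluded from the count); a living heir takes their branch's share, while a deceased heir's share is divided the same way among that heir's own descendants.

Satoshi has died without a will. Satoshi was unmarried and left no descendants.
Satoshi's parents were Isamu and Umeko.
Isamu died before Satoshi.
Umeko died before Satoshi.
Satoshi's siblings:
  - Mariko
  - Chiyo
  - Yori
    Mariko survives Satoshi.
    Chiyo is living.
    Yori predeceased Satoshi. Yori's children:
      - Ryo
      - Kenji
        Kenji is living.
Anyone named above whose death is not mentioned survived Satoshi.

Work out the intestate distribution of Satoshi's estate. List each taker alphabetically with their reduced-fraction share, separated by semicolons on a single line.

Neither parent survives and there are no descendants, so the estate passes to Satoshi's siblings and their issue per stirpes.
The estate is divided into 3 equal shares of 1/3 among Mariko, Chiyo, Yori.
Mariko is living and takes 1/3.
Chiyo is living and takes 1/3.
Yori predeceased; the 1/3 allotted to Yori's branch passes to Yori's issue by representation.
The 1/3 is divided into 2 equal shares of 1/6 among Ryo, Kenji.
Ryo is living and takes 1/6.
Kenji is living and takes 1/6.

Chiyo 1/3; Kenji 1/6; Mariko 1/3; Ryo 1/6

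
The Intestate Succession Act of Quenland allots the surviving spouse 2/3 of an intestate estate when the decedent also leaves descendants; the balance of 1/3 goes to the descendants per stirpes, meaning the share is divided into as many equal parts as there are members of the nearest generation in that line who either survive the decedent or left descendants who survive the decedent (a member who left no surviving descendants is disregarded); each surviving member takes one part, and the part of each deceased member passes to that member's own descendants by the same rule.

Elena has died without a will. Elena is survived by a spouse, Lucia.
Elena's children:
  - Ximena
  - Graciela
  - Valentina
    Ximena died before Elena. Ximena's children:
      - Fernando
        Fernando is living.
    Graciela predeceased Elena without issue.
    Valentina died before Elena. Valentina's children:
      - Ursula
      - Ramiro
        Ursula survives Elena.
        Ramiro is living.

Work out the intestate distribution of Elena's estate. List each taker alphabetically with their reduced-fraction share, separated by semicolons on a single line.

Lucia, as surviving spouse, takes 2/3.
The remaining 1/3 passes to Elena's descendants per stirpes.
Graciela left no surviving issue, so that branch lapses and is disregarded.
The 1/3 is divided into 2 equal shares of 1/6 among Ximena, Valentina.
Ximena predeceased; the 1/6 allotted to Ximena's branch passes to Ximena's issue by representation.
Fernando is the sole taker at this level and receives the full 1/6.
Valentina predeceased; the 1/6 allotted to Valentina's branch passes to Valentina's issue by representation.
The 1/6 is divided into 2 equal shares of 1/12 among Ursula, Ramiro.
Ursula is living and takes 1/12.
Ramiro is living and takes 1/12.

Fernando 1/6; Lucia 2/3; Ramiro 1/12; Ursula 1/12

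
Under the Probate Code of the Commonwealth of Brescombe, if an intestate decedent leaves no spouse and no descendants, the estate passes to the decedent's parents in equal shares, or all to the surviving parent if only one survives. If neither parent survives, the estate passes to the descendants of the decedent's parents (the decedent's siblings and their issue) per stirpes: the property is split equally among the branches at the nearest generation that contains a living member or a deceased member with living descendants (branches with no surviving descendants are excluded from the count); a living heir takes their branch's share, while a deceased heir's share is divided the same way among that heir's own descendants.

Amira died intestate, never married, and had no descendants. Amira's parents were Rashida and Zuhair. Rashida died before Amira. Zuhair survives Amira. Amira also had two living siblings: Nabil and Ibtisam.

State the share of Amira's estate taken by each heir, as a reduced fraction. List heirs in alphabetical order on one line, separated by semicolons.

Zuhair 1

Only one parent, Zuhair, survives, so Zuhair takes the entire estate. The siblings take nothing because a surviving parent has priority.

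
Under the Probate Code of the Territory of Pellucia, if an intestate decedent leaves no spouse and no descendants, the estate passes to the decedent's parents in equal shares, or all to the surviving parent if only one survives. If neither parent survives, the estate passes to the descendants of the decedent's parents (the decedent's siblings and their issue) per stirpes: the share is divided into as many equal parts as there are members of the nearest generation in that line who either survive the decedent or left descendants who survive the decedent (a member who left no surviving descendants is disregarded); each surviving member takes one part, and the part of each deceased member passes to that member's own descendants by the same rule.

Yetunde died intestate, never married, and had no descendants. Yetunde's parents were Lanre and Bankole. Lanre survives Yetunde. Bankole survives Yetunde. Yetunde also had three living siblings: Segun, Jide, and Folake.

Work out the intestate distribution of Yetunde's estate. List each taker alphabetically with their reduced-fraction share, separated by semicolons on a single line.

Both parents survive, so Lanre and Bankole each take 1/2. The siblings take nothing because a surviving parent has priority.

Bankole 1/2; Lanre 1/2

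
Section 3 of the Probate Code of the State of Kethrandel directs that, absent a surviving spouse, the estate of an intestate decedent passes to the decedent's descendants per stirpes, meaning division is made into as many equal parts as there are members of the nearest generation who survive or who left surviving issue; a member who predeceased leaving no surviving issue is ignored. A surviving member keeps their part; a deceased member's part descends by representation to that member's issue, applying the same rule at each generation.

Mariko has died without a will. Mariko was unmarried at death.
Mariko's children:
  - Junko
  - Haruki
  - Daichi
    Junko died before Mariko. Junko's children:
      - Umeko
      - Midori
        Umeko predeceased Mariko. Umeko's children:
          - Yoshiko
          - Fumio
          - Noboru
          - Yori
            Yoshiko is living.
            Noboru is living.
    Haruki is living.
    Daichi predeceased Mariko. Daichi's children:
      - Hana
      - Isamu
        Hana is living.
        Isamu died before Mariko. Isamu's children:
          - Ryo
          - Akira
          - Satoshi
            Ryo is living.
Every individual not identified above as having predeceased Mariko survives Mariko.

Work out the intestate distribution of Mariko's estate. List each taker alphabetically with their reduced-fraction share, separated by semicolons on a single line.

There is no surviving spouse, so the entire estate passes to Mariko's descendants per stirpes.
The estate is divided into 3 equal shares of 1/3 among Junko, Haruki, Daichi.
Junko predeceased; the 1/3 allotted to Junko's branch passes to Junko's issue by representation.
The 1/3 is divided into 2 equal shares of 1/6 among Umeko, Midori.
Umeko predeceased; the 1/6 allotted to Umeko's branch passes to Umeko's issue by representation.
The 1/6 is divided into 4 equal shares of 1/24 among Yoshiko, Fumio, Noboru, Yori.
Yoshiko is living and takes 1/24.
Fumio is living and takes 1/24.
Noboru is living and takes 1/24.
Yori is living and takes 1/24.
Midori is living and takes 1/6.
Haruki is living and takes 1/3.
Daichi predeceased; the 1/3 allotted to Daichi's branch passes to Daichi's issue by representation.
The 1/3 is divided into 2 equal shares of 1/6 among Hana, Isamu.
Hana is living and takes 1/6.
Isamu predeceased; the 1/6 allotted to Isamu's branch passes to Isamu's issue by representation.
The 1/6 is divided into 3 equal shares of 1/18 among Ryo, Akira, Satoshi.
Ryo is living and takes 1/18.
Akira is living and takes 1/18.
Satoshi is living and takes 1/18.

Akira 1/18; Fumio 1/24; Hana 1/6; Haruki 1/3; Midori 1/6; Noboru 1/24; Ryo 1/18; Satoshi 1/18; Yori 1/24; Yoshiko 1/24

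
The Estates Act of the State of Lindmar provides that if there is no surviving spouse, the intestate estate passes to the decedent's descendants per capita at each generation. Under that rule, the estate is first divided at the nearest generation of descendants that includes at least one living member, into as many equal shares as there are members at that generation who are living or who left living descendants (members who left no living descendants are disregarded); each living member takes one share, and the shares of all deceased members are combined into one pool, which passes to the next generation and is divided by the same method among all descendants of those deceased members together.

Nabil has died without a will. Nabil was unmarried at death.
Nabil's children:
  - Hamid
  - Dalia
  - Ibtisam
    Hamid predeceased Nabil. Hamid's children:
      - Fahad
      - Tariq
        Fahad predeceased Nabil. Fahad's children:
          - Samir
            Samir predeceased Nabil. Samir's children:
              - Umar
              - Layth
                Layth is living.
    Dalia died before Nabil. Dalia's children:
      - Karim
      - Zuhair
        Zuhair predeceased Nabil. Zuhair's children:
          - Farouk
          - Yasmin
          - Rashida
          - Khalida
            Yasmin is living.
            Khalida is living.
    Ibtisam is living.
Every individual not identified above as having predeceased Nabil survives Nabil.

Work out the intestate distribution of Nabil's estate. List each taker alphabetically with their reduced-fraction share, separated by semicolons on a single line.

There is no surviving spouse, so the entire estate passes to Nabil's descendants per capita at each generation.
At generation 1 (Hamid, Dalia, Ibtisam) there are 3 shares of (1)/3 = 1/3 each.
Living: Ibtisam — each takes 1/3.
Deceased: Hamid and Dalia. Their combined 2/3 is pooled and carried to generation 2.
At generation 2 (Fahad, Tariq, Karim, Zuhair) there are 4 shares of (2/3)/4 = 1/6 each.
Living: Tariq and Karim — each takes 1/6.
Deceased: Fahad and Zuhair. Their combined 1/3 is pooled and carried to generation 3.
At generation 3 (Samir, Farouk, Yasmin, Rashida, Khalida) there are 5 shares of (1/3)/5 = 1/15 each.
Living: Farouk, Yasmin, Rashida, and Khalida — each takes 1/15.
Deceased: Samir. That 1/15 share is carried to generation 4.
At generation 4 (Umar, Layth) there are 2 shares of (1/15)/2 = 1/30 each.
Living: Umar and Layth — each takes 1/30.

Farouk 1/15; Ibtisam 1/3; Karim 1/6; Khalida 1/15; Layth 1/30; Rashida 1/15; Tariq 1/6; Umar 1/30; Yasmin 1/15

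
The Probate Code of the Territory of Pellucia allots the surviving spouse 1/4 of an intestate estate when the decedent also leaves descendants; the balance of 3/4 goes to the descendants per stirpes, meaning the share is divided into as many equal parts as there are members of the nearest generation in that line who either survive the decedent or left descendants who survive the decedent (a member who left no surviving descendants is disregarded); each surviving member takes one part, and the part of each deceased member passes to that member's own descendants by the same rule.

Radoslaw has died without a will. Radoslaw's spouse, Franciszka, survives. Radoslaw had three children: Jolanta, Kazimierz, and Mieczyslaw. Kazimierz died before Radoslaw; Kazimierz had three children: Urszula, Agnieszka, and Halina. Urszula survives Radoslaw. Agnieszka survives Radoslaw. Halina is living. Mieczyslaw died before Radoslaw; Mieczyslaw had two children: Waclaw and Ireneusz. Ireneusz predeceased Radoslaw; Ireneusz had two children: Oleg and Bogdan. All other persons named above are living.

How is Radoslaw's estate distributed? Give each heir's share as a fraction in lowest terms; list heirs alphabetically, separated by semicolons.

Franciszka, as surviving spouse, takes 1/4.
The remaining 3/4 passes to Radoslaw's descendants per stirpes.
The 3/4 is divided into 3 equal shares of 1/4 among Jolanta, Kazimierz, Mieczyslaw.
Jolanta is living and takes 1/4.
Kazimierz predeceased; the 1/4 allotted to Kazimierz's branch passes to Kazimierz's issue by representation.
The 1/4 is divided into 3 equal shares of 1/12 among Urszula, Agnieszka, Halina.
Urszula is living and takes 1/12.
Agnieszka is living and takes 1/12.
Halina is living and takes 1/12.
Mieczyslaw predeceased; the 1/4 allotted to Mieczyslaw's branch passes to Mieczyslaw's issue by representation.
The 1/4 is divided into 2 equal shares of 1/8 among Waclaw, Ireneusz.
Waclaw is living and takes 1/8.
Ireneusz predeceased; the 1/8 allotted to Ireneusz's branch passes to Ireneusz's issue by representation.
The 1/8 is divided into 2 equal shares of 1/16 among Oleg, Bogdan.
Oleg is living and takes 1/16.
Bogdan is living and takes 1/16.

Agnieszka 1/12; Bogdan 1/16; Franciszka 1/4; Halina 1/12; Jolanta 1/4; Oleg 1/16; Urszula 1/12; Waclaw 1/8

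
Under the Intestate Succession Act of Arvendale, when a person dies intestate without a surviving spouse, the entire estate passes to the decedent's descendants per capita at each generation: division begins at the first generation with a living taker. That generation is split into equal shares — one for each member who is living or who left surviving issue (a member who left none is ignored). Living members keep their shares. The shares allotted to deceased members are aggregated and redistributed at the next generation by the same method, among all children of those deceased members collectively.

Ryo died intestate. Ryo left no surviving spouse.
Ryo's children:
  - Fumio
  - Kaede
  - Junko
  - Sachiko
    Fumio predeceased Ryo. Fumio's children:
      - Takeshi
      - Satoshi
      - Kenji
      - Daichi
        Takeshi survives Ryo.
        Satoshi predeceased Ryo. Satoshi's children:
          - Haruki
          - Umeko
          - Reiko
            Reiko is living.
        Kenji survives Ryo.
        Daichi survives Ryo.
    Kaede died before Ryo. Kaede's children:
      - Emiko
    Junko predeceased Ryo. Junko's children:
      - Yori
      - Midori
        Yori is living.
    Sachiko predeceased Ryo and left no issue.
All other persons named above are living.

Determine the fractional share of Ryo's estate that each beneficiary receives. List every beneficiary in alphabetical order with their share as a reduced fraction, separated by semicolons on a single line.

There is no surviving spouse, so the entire estate passes to Ryo's descendants per capita at each generation.
No one at generation 1 (Fumio, Kaede, Junko) is living; moving to the next generation.
At generation 2 (Takeshi, Satoshi, Kenji, Daichi, Emiko, Yori, Midori) there are 7 shares of (1)/7 = 1/7 each.
Living: Takeshi, Kenji, Daichi, Emiko, Yori, and Midori — each takes 1/7.
Deceased: Satoshi. That 1/7 share is carried to generation 3.
At generation 3 (Haruki, Umeko, Reiko) there are 3 shares of (1/7)/3 = 1/21 each.
Living: Haruki, Umeko, and Reiko — each takes 1/21.

Daichi 1/7; Emiko 1/7; Haruki 1/21; Kenji 1/7; Midori 1/7; Reiko 1/21; Takeshi 1/7; Umeko 1/21; Yori 1/7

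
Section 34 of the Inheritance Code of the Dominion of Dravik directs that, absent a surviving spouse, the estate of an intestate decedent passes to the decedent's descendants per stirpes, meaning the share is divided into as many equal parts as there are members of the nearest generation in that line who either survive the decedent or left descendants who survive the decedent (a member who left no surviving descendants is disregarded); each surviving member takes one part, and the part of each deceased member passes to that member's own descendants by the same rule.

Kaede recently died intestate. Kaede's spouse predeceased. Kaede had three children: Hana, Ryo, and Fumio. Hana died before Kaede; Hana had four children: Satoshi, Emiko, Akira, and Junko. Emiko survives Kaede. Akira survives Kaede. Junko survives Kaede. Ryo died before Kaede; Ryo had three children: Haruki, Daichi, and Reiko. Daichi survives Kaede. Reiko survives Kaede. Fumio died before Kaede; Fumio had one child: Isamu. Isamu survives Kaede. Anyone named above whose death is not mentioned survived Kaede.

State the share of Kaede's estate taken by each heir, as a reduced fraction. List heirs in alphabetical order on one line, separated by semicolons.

Akira 1/12; Daichi 1/9; Emiko 1/12; Haruki 1/9; Isamu 1/3; Junko 1/12; Reiko 1/9; Satoshi 1/12

There is no surviving spouse, so the entire estate passes to Kaede's descendants per stirpes.
The estate is divided into 3 equal shares of 1/3 among Hana, Ryo, Fumio.
Hana predeceased; the 1/3 allotted to Hana's branch passes to Hana's issue by representation.
The 1/3 is divided into 4 equal shares of 1/12 among Satoshi, Emiko, Akira, Junko.
Satoshi is living and takes 1/12.
Emiko is living and takes 1/12.
Akira is living and takes 1/12.
Junko is living and takes 1/12.
Ryo predeceased; the 1/3 allotted to Ryo's branch passes to Ryo's issue by representation.
The 1/3 is divided into 3 equal shares of 1/9 among Haruki, Daichi, Reiko.
Haruki is living and takes 1/9.
Daichi is living and takes 1/9.
Reiko is living and takes 1/9.
Fumio predeceased; the 1/3 allotted to Fumio's branch passes to Fumio's issue by representation.
Isamu is the sole taker at this level and receives the full 1/3.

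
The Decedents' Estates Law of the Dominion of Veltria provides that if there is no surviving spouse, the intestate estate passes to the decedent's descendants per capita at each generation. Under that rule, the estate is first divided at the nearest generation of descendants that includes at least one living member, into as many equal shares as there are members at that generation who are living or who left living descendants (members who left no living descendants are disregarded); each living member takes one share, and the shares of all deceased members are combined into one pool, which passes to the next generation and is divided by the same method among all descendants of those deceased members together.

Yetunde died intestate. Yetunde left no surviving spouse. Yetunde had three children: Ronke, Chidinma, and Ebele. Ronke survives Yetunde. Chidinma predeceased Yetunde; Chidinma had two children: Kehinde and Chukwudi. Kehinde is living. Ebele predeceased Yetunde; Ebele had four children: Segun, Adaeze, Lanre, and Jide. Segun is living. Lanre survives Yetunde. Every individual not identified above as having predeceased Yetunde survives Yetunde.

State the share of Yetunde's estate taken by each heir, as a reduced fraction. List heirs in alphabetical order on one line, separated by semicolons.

There is no surviving spouse, so the entire estate passes to Yetunde's descendants per capita at each generation.
At generation 1 (Ronke, Chidinma, Ebele) there are 3 shares of (1)/3 = 1/3 each.
Living: Ronke — each takes 1/3.
Deceased: Chidinma and Ebele. Their combined 2/3 is pooled and carried to generation 2.
At generation 2 (Kehinde, Chukwudi, Segun, Adaeze, Lanre, Jide) there are 6 shares of (2/3)/6 = 1/9 each.
Living: Kehinde, Chukwudi, Segun, Adaeze, Lanre, and Jide — each takes 1/9.

Adaeze 1/9; Chukwudi 1/9; Jide 1/9; Kehinde 1/9; Lanre 1/9; Ronke 1/3; Segun 1/9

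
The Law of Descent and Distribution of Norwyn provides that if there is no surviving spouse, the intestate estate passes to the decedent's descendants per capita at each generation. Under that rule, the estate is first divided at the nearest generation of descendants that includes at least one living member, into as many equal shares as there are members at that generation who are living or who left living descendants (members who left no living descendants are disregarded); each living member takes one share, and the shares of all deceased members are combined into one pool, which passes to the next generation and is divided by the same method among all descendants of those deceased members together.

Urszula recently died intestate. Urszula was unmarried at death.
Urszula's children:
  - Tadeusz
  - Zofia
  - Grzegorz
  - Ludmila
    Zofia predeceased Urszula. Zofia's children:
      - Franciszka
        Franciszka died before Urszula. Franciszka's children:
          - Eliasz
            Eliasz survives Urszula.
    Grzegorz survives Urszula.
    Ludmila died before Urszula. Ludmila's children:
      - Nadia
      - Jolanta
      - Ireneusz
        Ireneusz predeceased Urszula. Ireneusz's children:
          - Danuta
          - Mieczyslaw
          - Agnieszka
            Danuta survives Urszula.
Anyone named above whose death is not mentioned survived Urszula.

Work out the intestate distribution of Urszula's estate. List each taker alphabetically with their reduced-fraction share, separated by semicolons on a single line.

There is no surviving spouse, so the entire estate passes to Urszula's descendants per capita at each generation.
At generation 1 (Tadeusz, Zofia, Grzegorz, Ludmila) there are 4 shares of (1)/4 = 1/4 each.
Living: Tadeusz and Grzegorz — each takes 1/4.
Deceased: Zofia and Ludmila. Their combined 1/2 is pooled and carried to generation 2.
At generation 2 (Franciszka, Nadia, Jolanta, Ireneusz) there are 4 shares of (1/2)/4 = 1/8 each.
Living: Nadia and Jolanta — each takes 1/8.
Deceased: Franciszka and Ireneusz. Their combined 1/4 is pooled and carried to generation 3.
At generation 3 (Eliasz, Danuta, Mieczyslaw, Agnieszka) there are 4 shares of (1/4)/4 = 1/16 each.
Living: Eliasz, Danuta, Mieczyslaw, and Agnieszka — each takes 1/16.

Agnieszka 1/16; Danuta 1/16; Eliasz 1/16; Grzegorz 1/4; Jolanta 1/8; Mieczyslaw 1/16; Nadia 1/8; Tadeusz 1/4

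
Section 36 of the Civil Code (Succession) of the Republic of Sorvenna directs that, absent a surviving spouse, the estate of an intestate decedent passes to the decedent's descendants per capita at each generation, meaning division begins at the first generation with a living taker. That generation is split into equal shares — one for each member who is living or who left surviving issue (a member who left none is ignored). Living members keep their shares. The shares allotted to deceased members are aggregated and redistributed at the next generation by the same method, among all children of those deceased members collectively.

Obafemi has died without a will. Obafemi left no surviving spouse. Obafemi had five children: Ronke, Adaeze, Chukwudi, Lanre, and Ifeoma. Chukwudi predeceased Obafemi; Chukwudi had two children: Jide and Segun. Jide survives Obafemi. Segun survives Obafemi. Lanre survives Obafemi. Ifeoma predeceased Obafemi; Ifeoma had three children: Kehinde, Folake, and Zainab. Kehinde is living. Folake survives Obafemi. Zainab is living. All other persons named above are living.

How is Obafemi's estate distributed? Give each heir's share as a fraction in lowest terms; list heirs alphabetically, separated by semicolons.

Adaeze 1/5; Folake 2/25; Jide 2/25; Kehinde 2/25; Lanre 1/5; Ronke 1/5; Segun 2/25; Zainab 2/25

There is no surviving spouse, so the entire estate passes to Obafemi's descendants per capita at each generation.
At generation 1 (Ronke, Adaeze, Chukwudi, Lanre, Ifeoma) there are 5 shares of (1)/5 = 1/5 each.
Living: Ronke, Adaeze, and Lanre — each takes 1/5.
Deceased: Chukwudi and Ifeoma. Their combined 2/5 is pooled and carried to generation 2.
At generation 2 (Jide, Segun, Kehinde, Folake, Zainab) there are 5 shares of (2/5)/5 = 2/25 each.
Living: Jide, Segun, Kehinde, Folake, and Zainab — each takes 2/25.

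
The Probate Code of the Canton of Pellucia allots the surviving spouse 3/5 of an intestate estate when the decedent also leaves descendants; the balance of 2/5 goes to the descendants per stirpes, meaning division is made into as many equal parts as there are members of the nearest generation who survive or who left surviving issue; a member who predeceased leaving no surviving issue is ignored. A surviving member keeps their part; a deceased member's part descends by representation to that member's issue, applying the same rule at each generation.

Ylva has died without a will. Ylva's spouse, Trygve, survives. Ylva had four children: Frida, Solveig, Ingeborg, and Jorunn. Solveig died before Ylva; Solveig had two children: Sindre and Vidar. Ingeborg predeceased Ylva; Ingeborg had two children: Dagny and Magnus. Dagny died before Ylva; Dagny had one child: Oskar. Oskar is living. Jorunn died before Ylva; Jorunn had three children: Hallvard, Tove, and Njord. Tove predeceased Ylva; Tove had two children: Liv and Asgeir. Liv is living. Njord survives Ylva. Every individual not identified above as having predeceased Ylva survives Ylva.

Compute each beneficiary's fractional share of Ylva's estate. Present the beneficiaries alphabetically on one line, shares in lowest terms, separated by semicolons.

Trygve, as surviving spouse, takes 3/5.
The remaining 2/5 passes to Ylva's descendants per stirpes.
The 2/5 is divided into 4 equal shares of 1/10 among Frida, Solveig, Ingeborg, Jorunn.
Frida is living and takes 1/10.
Solveig predeceased; the 1/10 allotted to Solveig's branch passes to Solveig's issue by representation.
The 1/10 is divided into 2 equal shares of 1/20 among Sindre, Vidar.
Sindre is living and takes 1/20.
Vidar is living and takes 1/20.
Ingeborg predeceased; the 1/10 allotted to Ingeborg's branch passes to Ingeborg's issue by representation.
The 1/10 is divided into 2 equal shares of 1/20 among Dagny, Magnus.
Dagny predeceased; the 1/20 allotted to Dagny's branch passes to Dagny's issue by representation.
Oskar is the sole taker at this level and receives the full 1/20.
Magnus is living and takes 1/20.
Jorunn predeceased; the 1/10 allotted to Jorunn's branch passes to Jorunn's issue by representation.
The 1/10 is divided into 3 equal shares of 1/30 among Hallvard, Tove, Njord.
Hallvard is living and takes 1/30.
Tove predeceased; the 1/30 allotted to Tove's branch passes to Tove's issue by representation.
The 1/30 is divided into 2 equal shares of 1/60 among Liv, Asgeir.
Liv is living and takes 1/60.
Asgeir is living and takes 1/60.
Njord is living and takes 1/30.

Asgeir 1/60; Frida 1/10; Hallvard 1/30; Liv 1/60; Magnus 1/20; Njord 1/30; Oskar 1/20; Sindre 1/20; Trygve 3/5; Vidar 1/20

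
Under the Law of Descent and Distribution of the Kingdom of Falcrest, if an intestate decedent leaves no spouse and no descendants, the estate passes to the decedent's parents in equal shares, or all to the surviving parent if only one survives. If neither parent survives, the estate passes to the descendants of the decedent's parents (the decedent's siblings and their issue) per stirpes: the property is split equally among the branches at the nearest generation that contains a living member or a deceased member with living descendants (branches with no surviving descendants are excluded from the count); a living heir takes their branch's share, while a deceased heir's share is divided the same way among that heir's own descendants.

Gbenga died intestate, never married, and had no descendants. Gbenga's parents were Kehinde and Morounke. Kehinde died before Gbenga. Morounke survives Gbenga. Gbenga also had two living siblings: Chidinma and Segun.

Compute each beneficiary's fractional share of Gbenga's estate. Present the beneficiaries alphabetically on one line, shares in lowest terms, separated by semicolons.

Morounke 1

Only one parent, Morounke, survives, so Morounke takes the entire estate. The siblings take nothing because a surviving parent has priority.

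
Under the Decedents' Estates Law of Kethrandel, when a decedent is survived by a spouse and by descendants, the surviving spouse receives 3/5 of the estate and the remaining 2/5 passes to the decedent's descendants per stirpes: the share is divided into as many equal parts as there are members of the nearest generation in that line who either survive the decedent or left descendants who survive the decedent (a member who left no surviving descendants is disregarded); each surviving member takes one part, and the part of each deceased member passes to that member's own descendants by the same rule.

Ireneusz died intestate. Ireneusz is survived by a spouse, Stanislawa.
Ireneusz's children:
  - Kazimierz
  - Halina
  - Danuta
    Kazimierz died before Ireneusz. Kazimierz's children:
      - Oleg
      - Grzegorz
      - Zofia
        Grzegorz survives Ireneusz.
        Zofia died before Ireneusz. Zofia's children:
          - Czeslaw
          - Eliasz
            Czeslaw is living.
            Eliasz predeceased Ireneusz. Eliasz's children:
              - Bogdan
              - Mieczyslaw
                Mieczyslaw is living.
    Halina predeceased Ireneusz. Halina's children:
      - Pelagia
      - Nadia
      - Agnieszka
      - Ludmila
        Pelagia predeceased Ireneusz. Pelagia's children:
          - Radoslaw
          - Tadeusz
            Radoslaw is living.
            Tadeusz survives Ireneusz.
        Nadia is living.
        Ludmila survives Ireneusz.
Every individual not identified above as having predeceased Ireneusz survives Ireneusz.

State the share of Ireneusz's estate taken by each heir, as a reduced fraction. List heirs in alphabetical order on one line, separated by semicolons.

Agnieszka 1/30; Bogdan 1/90; Czeslaw 1/45; Danuta 2/15; Grzegorz 2/45; Ludmila 1/30; Mieczyslaw 1/90; Nadia 1/30; Oleg 2/45; Radoslaw 1/60; Stanislawa 3/5; Tadeusz 1/60

Stanislawa, as surviving spouse, takes 3/5.
The remaining 2/5 passes to Ireneusz's descendants per stirpes.
The 2/5 is divided into 3 equal shares of 2/15 among Kazimierz, Halina, Danuta.
Kazimierz predeceased; the 2/15 allotted to Kazimierz's branch passes to Kazimierz's issue by representation.
The 2/15 is divided into 3 equal shares of 2/45 among Oleg, Grzegorz, Zofia.
Oleg is living and takes 2/45.
Grzegorz is living and takes 2/45.
Zofia predeceased; the 2/45 allotted to Zofia's branch passes to Zofia's issue by representation.
The 2/45 is divided into 2 equal shares of 1/45 among Czeslaw, Eliasz.
Czeslaw is living and takes 1/45.
Eliasz predeceased; the 1/45 allotted to Eliasz's branch passes to Eliasz's issue by representation.
The 1/45 is divided into 2 equal shares of 1/90 among Bogdan, Mieczyslaw.
Bogdan is living and takes 1/90.
Mieczyslaw is living and takes 1/90.
Halina predeceased; the 2/15 allotted to Halina's branch passes to Halina's issue by representation.
The 2/15 is divided into 4 equal shares of 1/30 among Pelagia, Nadia, Agnieszka, Ludmila.
Pelagia predeceased; the 1/30 allotted to Pelagia's branch passes to Pelagia's issue by representation.
The 1/30 is divided into 2 equal shares of 1/60 among Radoslaw, Tadeusz.
Radoslaw is living and takes 1/60.
Tadeusz is living and takes 1/60.
Nadia is living and takes 1/30.
Agnieszka is living and takes 1/30.
Ludmila is living and takes 1/30.
Danuta is living and takes 2/15.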